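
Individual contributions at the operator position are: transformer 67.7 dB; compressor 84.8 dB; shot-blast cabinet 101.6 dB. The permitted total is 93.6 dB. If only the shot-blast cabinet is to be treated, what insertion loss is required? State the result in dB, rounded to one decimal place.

8.6 dB

The untreated sources together contribute 10^(67.7/10) + 10^(84.8/10) = 3.079e+08, i.e. 84.88 dB.
The limit corresponds to 10^(93.6/10) = 2.291e+09; subtracting the fixed part leaves 1.983e+09 for the shot-blast cabinet, i.e. 92.97 dB.
So the shot-blast cabinet must be reduced from 101.6 to 92.97 dB: IL = 8.63 dB.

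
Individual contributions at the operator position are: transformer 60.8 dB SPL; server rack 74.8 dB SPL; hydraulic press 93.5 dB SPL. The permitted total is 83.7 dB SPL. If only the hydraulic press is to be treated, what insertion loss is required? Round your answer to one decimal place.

10.4 dB

Fixed contribution from the other sources: Σ 10^(L/10) = 10^(60.8/10) + 10^(74.8/10) = 3.140e+07 (74.97 dB SPL).
The limit corresponds to 10^(83.7/10) = 2.344e+08; subtracting the fixed part leaves 2.030e+08 for the hydraulic press, i.e. 83.08 dB SPL.
So the hydraulic press must be reduced from 93.5 to 83.08 dB SPL: IL = 10.42 dB.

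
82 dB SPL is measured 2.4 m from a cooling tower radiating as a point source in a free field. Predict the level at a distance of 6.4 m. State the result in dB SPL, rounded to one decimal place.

73.5 dB SPL

For a point source, L₂ = L₁ − 20·log₁₀(r₂/r₁).
L₂ = 82 − 20·log₁₀(6.4/2.4) = 82 − 8.519 = 73.48 dB SPL.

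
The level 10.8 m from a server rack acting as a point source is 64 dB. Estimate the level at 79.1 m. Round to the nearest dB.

For a point source, L₂ = L₁ − 20·log₁₀(r₂/r₁).
L₂ = 64 − 20·log₁₀(79.1/10.8) = 64 − 17.295 = 46.70 dB.

47 dB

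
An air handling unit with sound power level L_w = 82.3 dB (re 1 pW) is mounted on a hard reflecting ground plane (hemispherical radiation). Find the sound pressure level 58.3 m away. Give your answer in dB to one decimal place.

Free-field hemispherical radiation: L_p = L_w − 10·log₁₀(2π·r²), r = 58.3 m.
2π·r² = 2.136e+04 m², 10·log₁₀ of that is 43.295 dB.
L_p = 82.3 − 43.295 = 39.00 dB.

39.0 dB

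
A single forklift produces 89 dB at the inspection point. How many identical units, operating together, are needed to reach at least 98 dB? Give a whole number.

8

The shortfall is 98 − 89 = 9.0 dB, and N units add 10·log₁₀ N, so need 10·log₁₀ N ≥ 9.0.
N ≥ 10^(9.0/10) = 7.943, so N = 8.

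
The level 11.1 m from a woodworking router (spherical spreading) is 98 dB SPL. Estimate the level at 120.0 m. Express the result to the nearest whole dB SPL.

77 dB SPL

For a point source, L₂ = L₁ − 20·log₁₀(r₂/r₁).
L₂ = 98 − 20·log₁₀(120.0/11.1) = 98 − 20.677 = 77.32 dB SPL.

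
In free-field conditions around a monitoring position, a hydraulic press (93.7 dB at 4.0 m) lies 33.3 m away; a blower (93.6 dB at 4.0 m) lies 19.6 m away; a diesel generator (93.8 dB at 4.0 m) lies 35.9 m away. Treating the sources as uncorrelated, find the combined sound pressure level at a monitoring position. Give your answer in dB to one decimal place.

Apply inverse-square spreading to bring every level to the receiver, then sum 10^(L/10).
hydraulic press: 93.7 − 20·log₁₀(33.3/4.0) = 93.7 − 18.41 = 75.29 dB.
blower: 93.6 − 20·log₁₀(19.6/4.0) = 93.6 − 13.80 = 79.80 dB.
diesel generator: 93.8 − 20·log₁₀(35.9/4.0) = 93.8 − 19.06 = 74.74 dB.
Σ 10^(L/10) = 1.590e+08 → L_total = 10·log₁₀(1.590e+08) = 82.01 dB.

82.0 dB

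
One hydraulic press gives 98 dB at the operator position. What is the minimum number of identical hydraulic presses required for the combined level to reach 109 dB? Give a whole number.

Need L₁ + 10·log₁₀ N ≥ 109, i.e. log₁₀ N ≥ 1.10.
N ≥ 10^(11.0/10) = 12.589, so N = 13.

13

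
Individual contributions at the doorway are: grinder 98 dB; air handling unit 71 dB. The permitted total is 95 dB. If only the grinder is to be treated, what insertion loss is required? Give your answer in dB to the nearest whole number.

Everything except the grinder sums to 10^(71/10) = 1.259e+07 in linear terms, 71.00 dB.
To meet 95 dB overall, the treated grinder may contribute at most 10^(95/10) − 1.259e+07 = 3.150e+09, i.e. 94.98 dB.
So the grinder must be reduced from 98 to 94.98 dB: IL = 3.02 dB.

3 dB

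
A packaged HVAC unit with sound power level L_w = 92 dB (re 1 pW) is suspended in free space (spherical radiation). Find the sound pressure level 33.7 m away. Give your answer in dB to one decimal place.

L_p = L_w − 10·log₁₀(4π·r²) with r = 33.7 m.
4π·r² = 1.427e+04 m², 10·log₁₀ of that is 41.545 dB.
L_p = 92 − 41.545 = 50.46 dB.

50.5 dB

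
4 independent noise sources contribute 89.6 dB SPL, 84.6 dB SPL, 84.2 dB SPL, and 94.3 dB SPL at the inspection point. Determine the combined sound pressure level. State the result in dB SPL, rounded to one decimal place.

96.2 dB SPL

Incoherent sources combine by intensity addition: L_total = 10·log₁₀(Σ 10^(L_i/10)).
Σ 10^(L/10) = 10^(89.6/10) + 10^(84.6/10) + 10^(84.2/10) + 10^(94.3/10) = 4.155e+09.
L_total = 10·log₁₀(4.155e+09) = 96.19 dB SPL.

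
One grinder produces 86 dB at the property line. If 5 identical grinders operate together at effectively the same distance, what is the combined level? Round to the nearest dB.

93 dB

L_total = L₁ + 10·log₁₀ N for N identical incoherent sources.
L_total = 86 + 10·log₁₀(5) = 86 + 6.990 = 92.99 dB.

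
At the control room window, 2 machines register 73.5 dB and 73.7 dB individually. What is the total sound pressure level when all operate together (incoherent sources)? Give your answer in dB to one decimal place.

76.6 dB

Incoherent sources combine by intensity addition: L_total = 10·log₁₀(Σ 10^(L_i/10)).
Σ 10^(L/10) = 10^(73.5/10) + 10^(73.7/10) = 4.583e+07.
L_total = 10·log₁₀(4.583e+07) = 76.61 dB.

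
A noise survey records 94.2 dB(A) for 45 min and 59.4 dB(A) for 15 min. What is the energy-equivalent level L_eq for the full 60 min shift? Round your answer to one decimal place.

93.0 dB(A)

Weight each interval's intensity by its duration and average over T = 60 min:
Σ tᵢ·10^(Lᵢ/10) = 45·10^(94.2/10) + 15·10^(59.4/10) = 1.184e+11.
L_eq = 10·log₁₀(1.184e+11/60) = 92.95 dB(A).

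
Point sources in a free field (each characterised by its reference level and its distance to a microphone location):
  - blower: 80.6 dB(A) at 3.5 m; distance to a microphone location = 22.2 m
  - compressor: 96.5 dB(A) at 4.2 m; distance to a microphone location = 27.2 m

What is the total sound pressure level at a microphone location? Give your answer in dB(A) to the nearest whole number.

Apply inverse-square spreading to bring every level to the receiver, then sum 10^(L/10).
blower: 80.6 − 20·log₁₀(22.2/3.5) = 80.6 − 16.05 = 64.55 dB(A).
compressor: 96.5 − 20·log₁₀(27.2/4.2) = 96.5 − 16.23 = 80.27 dB(A).
Σ 10^(L/10) = 1.094e+08 → L_total = 10·log₁₀(1.094e+08) = 80.39 dB(A).

80 dB(A)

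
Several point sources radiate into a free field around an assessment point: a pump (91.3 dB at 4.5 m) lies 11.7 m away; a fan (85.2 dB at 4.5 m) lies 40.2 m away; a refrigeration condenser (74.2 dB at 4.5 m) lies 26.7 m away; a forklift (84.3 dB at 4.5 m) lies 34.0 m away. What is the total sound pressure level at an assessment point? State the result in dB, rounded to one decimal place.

83.2 dB

First find each source's level at the receiver (point-source: −20·log₁₀(r/r_ref)), then combine on an intensity basis.
pump: 91.3 − 20·log₁₀(11.7/4.5) = 91.3 − 8.30 = 83.00 dB.
fan: 85.2 − 20·log₁₀(40.2/4.5) = 85.2 − 19.02 = 66.18 dB.
refrigeration condenser: 74.2 − 20·log₁₀(26.7/4.5) = 74.2 − 15.47 = 58.73 dB.
forklift: 84.3 − 20·log₁₀(34.0/4.5) = 84.3 − 17.57 = 66.73 dB.
Σ 10^(L/10) = 2.092e+08 → L_total = 10·log₁₀(2.092e+08) = 83.20 dB.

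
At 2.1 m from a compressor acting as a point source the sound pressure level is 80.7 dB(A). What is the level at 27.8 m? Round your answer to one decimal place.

Point-source attenuation: ΔL = 20·log₁₀(r₂/r₁) = 20·log₁₀(27.8/2.1) = 22.437 dB.
L₂ = 80.7 − 20·log₁₀(27.8/2.1) = 80.7 − 22.437 = 58.26 dB(A).

58.3 dB(A)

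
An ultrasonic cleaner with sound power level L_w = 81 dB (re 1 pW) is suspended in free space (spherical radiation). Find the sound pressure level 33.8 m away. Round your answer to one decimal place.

L_p = L_w − 10·log₁₀(4π·r²) with r = 33.8 m.
4π·r² = 1.436e+04 m², 10·log₁₀ of that is 41.570 dB.
L_p = 81 − 41.570 = 39.43 dB.

39.4 dB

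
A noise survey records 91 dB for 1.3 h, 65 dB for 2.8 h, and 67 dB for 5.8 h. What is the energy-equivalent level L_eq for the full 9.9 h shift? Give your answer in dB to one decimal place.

82.3 dB

L_eq = 10·log₁₀[(1/T)·Σ tᵢ·10^(Lᵢ/10)] with T = 9.9 h.
Σ tᵢ·10^(Lᵢ/10) = 1.3·10^(91/10) + 2.8·10^(65/10) + 5.8·10^(67/10) = 1.675e+09.
L_eq = 10·log₁₀(1.675e+09/9.9) = 82.28 dB.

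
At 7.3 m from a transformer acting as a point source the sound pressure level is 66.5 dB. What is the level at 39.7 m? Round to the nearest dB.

52 dB

For a point source, L₂ = L₁ − 20·log₁₀(r₂/r₁).
L₂ = 66.5 − 20·log₁₀(39.7/7.3) = 66.5 − 14.709 = 51.79 dB.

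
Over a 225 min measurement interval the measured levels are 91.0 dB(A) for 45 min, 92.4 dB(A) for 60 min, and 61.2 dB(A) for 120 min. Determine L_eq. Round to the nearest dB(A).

89 dB(A)

L_eq = 10·log₁₀[(1/T)·Σ tᵢ·10^(Lᵢ/10)] with T = 225 min.
Σ tᵢ·10^(Lᵢ/10) = 45·10^(91.0/10) + 60·10^(92.4/10) + 120·10^(61.2/10) = 1.611e+11.
L_eq = 10·log₁₀(1.611e+11/225) = 88.55 dB(A).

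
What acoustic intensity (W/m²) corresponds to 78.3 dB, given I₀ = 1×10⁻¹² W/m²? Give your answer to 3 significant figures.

6.76e-05 W/m²

I/I₀ = 10^(78.3/10) = 6.761e+07, so I = 6.761e+07 × 10⁻¹² W/m².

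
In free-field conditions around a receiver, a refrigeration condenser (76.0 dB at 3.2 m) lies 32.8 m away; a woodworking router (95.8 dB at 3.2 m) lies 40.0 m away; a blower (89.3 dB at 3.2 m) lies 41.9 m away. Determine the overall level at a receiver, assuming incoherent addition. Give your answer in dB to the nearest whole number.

75 dB

Propagate each source to the receiver with L = L_ref − 20·log₁₀(r/r_ref), then add intensities.
refrigeration condenser: 76.0 − 20·log₁₀(32.8/3.2) = 76.0 − 20.21 = 55.79 dB.
woodworking router: 95.8 − 20·log₁₀(40.0/3.2) = 95.8 − 21.94 = 73.86 dB.
blower: 89.3 − 20·log₁₀(41.9/3.2) = 89.3 − 22.34 = 66.96 dB.
Σ 10^(L/10) = 2.968e+07 → L_total = 10·log₁₀(2.968e+07) = 74.72 dB.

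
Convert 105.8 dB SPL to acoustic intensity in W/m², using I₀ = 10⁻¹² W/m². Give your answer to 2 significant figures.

0.038 W/m²

I = I₀·10^(L/10) = 10⁻¹² × 10^(105.8/10) = 10^(-1.420).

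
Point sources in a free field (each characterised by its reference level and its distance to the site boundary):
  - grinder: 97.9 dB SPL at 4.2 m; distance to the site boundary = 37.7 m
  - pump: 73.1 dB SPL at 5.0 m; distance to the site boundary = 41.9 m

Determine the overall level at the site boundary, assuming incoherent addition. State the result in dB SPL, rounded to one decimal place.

78.9 dB SPL

First find each source's level at the receiver (point-source: −20·log₁₀(r/r_ref)), then combine on an intensity basis.
grinder: 97.9 − 20·log₁₀(37.7/4.2) = 97.9 − 19.06 = 78.84 dB SPL.
pump: 73.1 − 20·log₁₀(41.9/5.0) = 73.1 − 18.46 = 54.64 dB SPL.
Σ 10^(L/10) = 7.682e+07 → L_total = 10·log₁₀(7.682e+07) = 78.85 dB SPL.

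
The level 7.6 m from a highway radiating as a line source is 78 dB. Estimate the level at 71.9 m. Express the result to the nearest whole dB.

Line-source attenuation: ΔL = 10·log₁₀(r₂/r₁) = 10·log₁₀(71.9/7.6) = 9.759 dB.
L₂ = 78 − 10·log₁₀(71.9/7.6) = 78 − 9.759 = 68.24 dB.

68 dB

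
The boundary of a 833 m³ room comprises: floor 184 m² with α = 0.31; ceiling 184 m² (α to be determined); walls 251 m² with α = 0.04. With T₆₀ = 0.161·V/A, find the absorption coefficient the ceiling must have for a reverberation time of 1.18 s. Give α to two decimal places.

A = 0.161·V/T₆₀ = 0.161·833/1.18 = 113.66 m² sabins.
Absorption from the other surfaces = 184·0.31 + 251·0.04 = 67.08 m², so the ceiling must supply 46.58 m² over 184 m².
α = 46.58/184 = 0.253.

0.25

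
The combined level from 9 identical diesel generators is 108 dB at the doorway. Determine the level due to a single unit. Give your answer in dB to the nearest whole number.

98 dB

Dividing the total intensity by 9 lowers the level by 10·log₁₀ 9 = 9.542 dB: L₁ = 108 − 9.542.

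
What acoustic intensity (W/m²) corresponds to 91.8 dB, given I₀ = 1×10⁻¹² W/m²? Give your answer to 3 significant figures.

I/I₀ = 10^(91.8/10) = 1.514e+09, so I = 1.514e+09 × 10⁻¹² W/m².

0.00151 W/m²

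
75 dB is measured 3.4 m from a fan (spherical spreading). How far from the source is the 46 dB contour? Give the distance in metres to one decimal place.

95.8 m

For a point source L₁ − L₂ = 20·log₁₀(r₂/r₁), so r₂ = r₁·10^((L₁−L₂)/20).
r₂ = 3.4·10^((75−46)/20) = 3.4·10^(29.0/20) = 95.83 m.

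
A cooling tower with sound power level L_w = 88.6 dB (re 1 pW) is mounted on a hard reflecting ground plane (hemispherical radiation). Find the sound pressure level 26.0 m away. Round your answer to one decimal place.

52.3 dB

L_p = L_w − 10·log₁₀(2π·r²) with r = 26.0 m.
2π·r² = 4247 m², 10·log₁₀ of that is 36.281 dB.
L_p = 88.6 − 36.281 = 52.32 dB.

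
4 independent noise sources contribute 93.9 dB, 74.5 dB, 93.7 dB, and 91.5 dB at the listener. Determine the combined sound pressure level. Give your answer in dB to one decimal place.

98.0 dB

Incoherent sources combine by intensity addition: L_total = 10·log₁₀(Σ 10^(L_i/10)).
Σ 10^(L/10) = 10^(93.9/10) + 10^(74.5/10) + 10^(93.7/10) + 10^(91.5/10) = 6.240e+09.
L_total = 10·log₁₀(6.240e+09) = 97.95 dB.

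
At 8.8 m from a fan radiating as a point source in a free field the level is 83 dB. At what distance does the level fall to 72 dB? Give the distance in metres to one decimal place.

For a point source L₁ − L₂ = 20·log₁₀(r₂/r₁), so r₂ = r₁·10^((L₁−L₂)/20).
r₂ = 8.8·10^((83−72)/20) = 8.8·10^(11.0/20) = 31.22 m.

31.2 m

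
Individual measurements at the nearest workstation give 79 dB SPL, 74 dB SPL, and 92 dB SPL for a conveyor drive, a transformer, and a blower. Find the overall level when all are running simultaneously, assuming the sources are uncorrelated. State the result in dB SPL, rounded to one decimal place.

92.3 dB SPL

For uncorrelated sources the intensities add, so convert each level to linear form, sum, and take 10·log₁₀ of the total.
Σ 10^(L/10) = 10^(79/10) + 10^(74/10) + 10^(92/10) = 1.689e+09.
L_total = 10·log₁₀(1.689e+09) = 92.28 dB SPL.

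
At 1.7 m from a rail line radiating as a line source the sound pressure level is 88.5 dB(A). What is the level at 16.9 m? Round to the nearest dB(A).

79 dB(A)

Line-source attenuation: ΔL = 10·log₁₀(r₂/r₁) = 10·log₁₀(16.9/1.7) = 9.974 dB.
L₂ = 88.5 − 10·log₁₀(16.9/1.7) = 88.5 − 9.974 = 78.53 dB(A).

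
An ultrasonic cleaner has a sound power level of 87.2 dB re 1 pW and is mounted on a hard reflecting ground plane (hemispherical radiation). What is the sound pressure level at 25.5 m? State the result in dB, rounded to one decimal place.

The power spreads over a hemisphere of area 2π·r², so L_p = L_w − 10·log₁₀(2π·r²).
2π·r² = 4086 m², 10·log₁₀ of that is 36.113 dB.
L_p = 87.2 − 36.113 = 51.09 dB.

51.1 dB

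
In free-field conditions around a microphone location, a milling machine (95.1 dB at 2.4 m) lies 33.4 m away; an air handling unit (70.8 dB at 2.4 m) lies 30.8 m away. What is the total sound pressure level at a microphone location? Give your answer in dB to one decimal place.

Apply inverse-square spreading to bring every level to the receiver, then sum 10^(L/10).
milling machine: 95.1 − 20·log₁₀(33.4/2.4) = 95.1 − 22.87 = 72.23 dB.
air handling unit: 70.8 − 20·log₁₀(30.8/2.4) = 70.8 − 22.17 = 48.63 dB.
Σ 10^(L/10) = 1.678e+07 → L_total = 10·log₁₀(1.678e+07) = 72.25 dB.

72.2 dB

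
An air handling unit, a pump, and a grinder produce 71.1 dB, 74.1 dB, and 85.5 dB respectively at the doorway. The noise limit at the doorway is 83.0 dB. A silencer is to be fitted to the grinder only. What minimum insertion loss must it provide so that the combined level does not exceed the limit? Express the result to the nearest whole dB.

3 dB

Everything except the grinder sums to 10^(71.1/10) + 10^(74.1/10) = 3.859e+07 in linear terms, 75.86 dB.
To meet 83.0 dB overall, the treated grinder may contribute at most 10^(83.0/10) − 3.859e+07 = 1.609e+08, i.e. 82.07 dB.
Required insertion loss = 85.5 − 82.07 = 3.43 dB.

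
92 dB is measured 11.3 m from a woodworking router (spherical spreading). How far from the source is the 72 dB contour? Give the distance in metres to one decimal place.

Point-source spreading drops the level by 20·log₁₀(r₂/r₁); inverting, r₂/r₁ = 10^(ΔL/20).
r₂ = 11.3·10^((92−72)/20) = 11.3·10^(20.0/20) = 113.00 m.

113.0 m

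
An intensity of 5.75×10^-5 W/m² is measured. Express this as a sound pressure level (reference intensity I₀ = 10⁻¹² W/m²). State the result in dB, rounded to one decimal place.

I/I₀ = 5.75×10^-5/10⁻¹² = 5.75×10^7, and L = 10·log₁₀(I/I₀).
L = 10·(0.7597 + 7) = 77.60 dB.

77.6 dB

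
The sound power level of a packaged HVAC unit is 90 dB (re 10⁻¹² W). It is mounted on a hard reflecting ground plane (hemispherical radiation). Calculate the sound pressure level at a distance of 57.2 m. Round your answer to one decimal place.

L_p = L_w − 10·log₁₀(2π·r²) with r = 57.2 m.
2π·r² = 2.056e+04 m², 10·log₁₀ of that is 43.130 dB.
L_p = 90 − 43.130 = 46.87 dB.

46.9 dB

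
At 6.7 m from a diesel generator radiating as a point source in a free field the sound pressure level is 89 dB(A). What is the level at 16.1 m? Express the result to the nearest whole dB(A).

Point-source attenuation: ΔL = 20·log₁₀(r₂/r₁) = 20·log₁₀(16.1/6.7) = 7.615 dB.
L₂ = 89 − 20·log₁₀(16.1/6.7) = 89 − 7.615 = 81.38 dB(A).

81 dB(A)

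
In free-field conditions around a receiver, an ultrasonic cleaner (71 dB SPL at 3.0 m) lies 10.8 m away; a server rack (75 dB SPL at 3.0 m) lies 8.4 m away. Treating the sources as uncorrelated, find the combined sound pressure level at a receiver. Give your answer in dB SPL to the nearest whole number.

First find each source's level at the receiver (point-source: −20·log₁₀(r/r_ref)), then combine on an intensity basis.
ultrasonic cleaner: 71 − 20·log₁₀(10.8/3.0) = 71 − 11.13 = 59.87 dB SPL.
server rack: 75 − 20·log₁₀(8.4/3.0) = 75 − 8.94 = 66.06 dB SPL.
Σ 10^(L/10) = 5.005e+06 → L_total = 10·log₁₀(5.005e+06) = 66.99 dB SPL.

67 dB SPL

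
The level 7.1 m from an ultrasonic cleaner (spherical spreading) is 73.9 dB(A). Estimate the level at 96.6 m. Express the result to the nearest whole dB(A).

Point-source attenuation: ΔL = 20·log₁₀(r₂/r₁) = 20·log₁₀(96.6/7.1) = 22.674 dB.
L₂ = 73.9 − 20·log₁₀(96.6/7.1) = 73.9 − 22.674 = 51.23 dB(A).

51 dB(A)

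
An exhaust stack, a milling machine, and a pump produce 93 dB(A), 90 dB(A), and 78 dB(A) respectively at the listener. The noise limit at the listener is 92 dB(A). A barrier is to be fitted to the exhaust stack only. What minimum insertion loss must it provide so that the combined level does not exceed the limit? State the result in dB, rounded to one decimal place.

5.8 dB

Everything except the exhaust stack sums to 10^(90/10) + 10^(78/10) = 1.063e+09 in linear terms, 90.27 dB(A).
To meet 92 dB(A) overall, the treated exhaust stack may contribute at most 10^(92/10) − 1.063e+09 = 5.218e+08, i.e. 87.18 dB(A).
Required insertion loss = 93 − 87.18 = 5.82 dB.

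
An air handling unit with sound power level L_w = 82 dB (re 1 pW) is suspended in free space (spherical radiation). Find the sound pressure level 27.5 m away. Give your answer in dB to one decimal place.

42.2 dB

The power spreads over a sphere of area 4π·r², so L_p = L_w − 10·log₁₀(4π·r²).
4π·r² = 9503 m², 10·log₁₀ of that is 39.779 dB.
L_p = 82 − 39.779 = 42.22 dB.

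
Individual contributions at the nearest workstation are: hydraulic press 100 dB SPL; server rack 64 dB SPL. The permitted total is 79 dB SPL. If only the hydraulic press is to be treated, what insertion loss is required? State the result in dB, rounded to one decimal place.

The untreated sources together contribute 10^(64/10) = 2.512e+06, i.e. 64.00 dB SPL.
The limit corresponds to 10^(79/10) = 7.943e+07; subtracting the fixed part leaves 7.692e+07 for the hydraulic press, i.e. 78.86 dB SPL.
Required insertion loss = 100 − 78.86 = 21.14 dB.

21.1 dB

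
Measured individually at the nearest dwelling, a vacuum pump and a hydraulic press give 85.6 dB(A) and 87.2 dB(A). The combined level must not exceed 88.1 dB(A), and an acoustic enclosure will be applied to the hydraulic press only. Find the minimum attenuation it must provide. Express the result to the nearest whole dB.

The untreated sources together contribute 10^(85.6/10) = 3.631e+08, i.e. 85.60 dB(A).
The limit corresponds to 10^(88.1/10) = 6.457e+08; subtracting the fixed part leaves 2.826e+08 for the hydraulic press, i.e. 84.51 dB(A).
Required insertion loss = 87.2 − 84.51 = 2.69 dB.

3 dB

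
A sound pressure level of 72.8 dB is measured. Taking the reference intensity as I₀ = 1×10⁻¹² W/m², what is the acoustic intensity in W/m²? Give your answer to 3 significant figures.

I = I₀·10^(L/10) = 10⁻¹² × 10^(72.8/10) = 10^(-4.720).

1.91e-05 W/m²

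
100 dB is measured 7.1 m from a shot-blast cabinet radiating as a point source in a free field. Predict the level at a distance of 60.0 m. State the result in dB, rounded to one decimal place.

81.5 dB

Spherical spreading from a point source gives a 20·log₁₀(r₂/r₁) drop.
L₂ = 100 − 20·log₁₀(60.0/7.1) = 100 − 18.538 = 81.46 dB.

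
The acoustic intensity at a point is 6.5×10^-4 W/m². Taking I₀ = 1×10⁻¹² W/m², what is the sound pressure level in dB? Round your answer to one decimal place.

88.1 dB

I/I₀ = 6.5×10^-4/10⁻¹² = 6.5×10^8, and L = 10·log₁₀(I/I₀).
L = 10·(0.8129 + 8) = 88.13 dB.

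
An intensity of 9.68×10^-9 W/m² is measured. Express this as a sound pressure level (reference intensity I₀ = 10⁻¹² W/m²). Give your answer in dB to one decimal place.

I/I₀ = 9.68×10^-9/10⁻¹² = 9.68×10^3, and L = 10·log₁₀(I/I₀).
L = 10·(0.9859 + 3) = 39.86 dB.

39.9 dB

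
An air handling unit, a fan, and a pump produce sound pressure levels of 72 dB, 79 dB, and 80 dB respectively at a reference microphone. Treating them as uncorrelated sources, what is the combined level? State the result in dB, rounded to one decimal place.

82.9 dB

Incoherent sources combine by intensity addition: L_total = 10·log₁₀(Σ 10^(L_i/10)).
Σ 10^(L/10) = 10^(72/10) + 10^(79/10) + 10^(80/10) = 1.953e+08.
L_total = 10·log₁₀(1.953e+08) = 82.91 dB.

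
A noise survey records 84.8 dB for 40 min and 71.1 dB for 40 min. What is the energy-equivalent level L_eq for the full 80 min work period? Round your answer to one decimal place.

Weight each interval's intensity by its duration and average over T = 80 min:
Σ tᵢ·10^(Lᵢ/10) = 40·10^(84.8/10) + 40·10^(71.1/10) = 1.260e+10.
L_eq = 10·log₁₀(1.260e+10/80) = 81.97 dB.

82.0 dB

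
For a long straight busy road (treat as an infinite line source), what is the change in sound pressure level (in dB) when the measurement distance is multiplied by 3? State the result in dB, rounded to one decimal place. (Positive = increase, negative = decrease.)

-4.8 dB

Line-source spreading: ΔL = −10·log₁₀(r₂/r₁).
ΔL = −10·log₁₀(3) = -4.77 dB.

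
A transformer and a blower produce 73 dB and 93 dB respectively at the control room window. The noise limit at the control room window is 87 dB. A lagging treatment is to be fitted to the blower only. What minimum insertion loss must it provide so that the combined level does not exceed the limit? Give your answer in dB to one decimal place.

6.2 dB

Everything except the blower sums to 10^(73/10) = 1.995e+07 in linear terms, 73.00 dB.
To meet 87 dB overall, the treated blower may contribute at most 10^(87/10) − 1.995e+07 = 4.812e+08, i.e. 86.82 dB.
Required insertion loss = 93 − 86.82 = 6.18 dB.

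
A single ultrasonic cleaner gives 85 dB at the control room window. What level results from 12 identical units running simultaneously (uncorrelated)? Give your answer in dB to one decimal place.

95.8 dB

With 12 equal, uncorrelated contributions the intensity is 12× that of one unit, giving a rise of 10·log₁₀ 12.
L_total = 85 + 10·log₁₀(12) = 85 + 10.792 = 95.79 dB.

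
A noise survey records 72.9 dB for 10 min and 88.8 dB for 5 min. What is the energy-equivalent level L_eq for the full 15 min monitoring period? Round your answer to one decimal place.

The energy average is taken in the linear domain: L_eq = 10·log₁₀[(Σ tᵢ·10^(Lᵢ/10))/T], T = 15 min.
Σ tᵢ·10^(Lᵢ/10) = 10·10^(72.9/10) + 5·10^(88.8/10) = 3.988e+09.
L_eq = 10·log₁₀(3.988e+09/15) = 84.25 dB.

84.2 dB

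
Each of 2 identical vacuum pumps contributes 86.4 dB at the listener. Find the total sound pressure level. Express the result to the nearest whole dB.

N identical incoherent sources raise the level by 10·log₁₀ N.
L_total = 86.4 + 10·log₁₀(2) = 86.4 + 3.010 = 89.41 dB.

89 dB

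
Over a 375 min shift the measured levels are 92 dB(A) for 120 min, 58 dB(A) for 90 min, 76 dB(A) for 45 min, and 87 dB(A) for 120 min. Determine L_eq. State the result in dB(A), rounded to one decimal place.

The energy average is taken in the linear domain: L_eq = 10·log₁₀[(Σ tᵢ·10^(Lᵢ/10))/T], T = 375 min.
Σ tᵢ·10^(Lᵢ/10) = 120·10^(92/10) + 90·10^(58/10) + 45·10^(76/10) + 120·10^(87/10) = 2.522e+11.
L_eq = 10·log₁₀(2.522e+11/375) = 88.28 dB(A).

88.3 dB(A)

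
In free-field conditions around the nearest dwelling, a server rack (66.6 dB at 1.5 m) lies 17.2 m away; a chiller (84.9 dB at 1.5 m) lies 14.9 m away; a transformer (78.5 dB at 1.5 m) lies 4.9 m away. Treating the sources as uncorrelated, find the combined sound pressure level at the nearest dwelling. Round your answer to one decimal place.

Apply inverse-square spreading to bring every level to the receiver, then sum 10^(L/10).
server rack: 66.6 − 20·log₁₀(17.2/1.5) = 66.6 − 21.19 = 45.41 dB.
chiller: 84.9 − 20·log₁₀(14.9/1.5) = 84.9 − 19.94 = 64.96 dB.
transformer: 78.5 − 20·log₁₀(4.9/1.5) = 78.5 − 10.28 = 68.22 dB.
Σ 10^(L/10) = 9.801e+06 → L_total = 10·log₁₀(9.801e+06) = 69.91 dB.

69.9 dB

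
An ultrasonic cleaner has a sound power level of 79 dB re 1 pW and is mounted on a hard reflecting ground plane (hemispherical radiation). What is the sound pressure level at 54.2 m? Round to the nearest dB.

The power spreads over a hemisphere of area 2π·r², so L_p = L_w − 10·log₁₀(2π·r²).
2π·r² = 1.846e+04 m², 10·log₁₀ of that is 42.662 dB.
L_p = 79 − 42.662 = 36.34 dB.

36 dB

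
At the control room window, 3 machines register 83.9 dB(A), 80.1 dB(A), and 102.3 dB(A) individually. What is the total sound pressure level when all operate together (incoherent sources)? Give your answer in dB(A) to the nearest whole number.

102 dB(A)

Incoherent sources combine by intensity addition: L_total = 10·log₁₀(Σ 10^(L_i/10)).
Σ 10^(L/10) = 10^(83.9/10) + 10^(80.1/10) + 10^(102.3/10) = 1.733e+10.
L_total = 10·log₁₀(1.733e+10) = 102.39 dB(A).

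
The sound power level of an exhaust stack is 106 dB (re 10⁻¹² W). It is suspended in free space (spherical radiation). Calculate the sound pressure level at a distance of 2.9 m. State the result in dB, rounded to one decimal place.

Free-field spherical radiation: L_p = L_w − 10·log₁₀(4π·r²), r = 2.9 m.
4π·r² = 105.7 m², 10·log₁₀ of that is 20.240 dB.
L_p = 106 − 20.240 = 85.76 dB.

85.8 dB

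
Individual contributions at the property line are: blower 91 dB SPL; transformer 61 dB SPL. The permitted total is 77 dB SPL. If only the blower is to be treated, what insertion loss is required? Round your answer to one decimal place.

14.1 dB

The untreated sources together contribute 10^(61/10) = 1.259e+06, i.e. 61.00 dB SPL.
The limit corresponds to 10^(77/10) = 5.012e+07; subtracting the fixed part leaves 4.886e+07 for the blower, i.e. 76.89 dB SPL.
So the blower must be reduced from 91 to 76.89 dB SPL: IL = 14.11 dB.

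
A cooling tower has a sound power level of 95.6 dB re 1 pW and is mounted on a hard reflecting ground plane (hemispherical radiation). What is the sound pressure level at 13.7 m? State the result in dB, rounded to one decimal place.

The power spreads over a hemisphere of area 2π·r², so L_p = L_w − 10·log₁₀(2π·r²).
2π·r² = 1179 m², 10·log₁₀ of that is 30.716 dB.
L_p = 95.6 − 30.716 = 64.88 dB.

64.9 dB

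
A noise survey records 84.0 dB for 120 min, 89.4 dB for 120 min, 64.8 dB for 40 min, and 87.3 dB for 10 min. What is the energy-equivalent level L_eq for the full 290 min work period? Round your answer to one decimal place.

86.8 dB

Weight each interval's intensity by its duration and average over T = 290 min:
Σ tᵢ·10^(Lᵢ/10) = 120·10^(84.0/10) + 120·10^(89.4/10) + 40·10^(64.8/10) + 10·10^(87.3/10) = 1.401e+11.
L_eq = 10·log₁₀(1.401e+11/290) = 86.84 dB.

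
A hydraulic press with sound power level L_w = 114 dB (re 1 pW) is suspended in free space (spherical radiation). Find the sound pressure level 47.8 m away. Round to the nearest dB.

Free-field spherical radiation: L_p = L_w − 10·log₁₀(4π·r²), r = 47.8 m.
4π·r² = 2.871e+04 m², 10·log₁₀ of that is 44.581 dB.
L_p = 114 − 44.581 = 69.42 dB.

69 dB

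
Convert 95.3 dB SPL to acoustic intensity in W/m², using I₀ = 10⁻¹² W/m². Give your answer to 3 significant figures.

0.00339 W/m²

I/I₀ = 10^(95.3/10) = 3.388e+09, so I = 3.388e+09 × 10⁻¹² W/m².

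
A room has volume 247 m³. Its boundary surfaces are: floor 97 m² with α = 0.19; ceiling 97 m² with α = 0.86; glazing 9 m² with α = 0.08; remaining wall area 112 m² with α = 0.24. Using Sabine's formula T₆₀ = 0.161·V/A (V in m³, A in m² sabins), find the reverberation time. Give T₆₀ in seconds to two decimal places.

0.31 s

Summing Sᵢαᵢ: 97·0.19 + 97·0.86 + 9·0.08 + 112·0.24 = 129.45 m².
T₆₀ = 0.161·V/A = 0.161·247/129.45 = 0.307 s.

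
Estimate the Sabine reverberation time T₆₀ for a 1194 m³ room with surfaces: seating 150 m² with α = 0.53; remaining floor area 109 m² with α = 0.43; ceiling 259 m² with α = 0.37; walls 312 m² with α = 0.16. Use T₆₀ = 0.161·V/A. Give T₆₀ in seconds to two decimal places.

Summing Sᵢαᵢ: 150·0.53 + 109·0.43 + 259·0.37 + 312·0.16 = 272.12 m².
T₆₀ = 0.161·V/A = 0.161·1194/272.12 = 0.706 s.

0.71 s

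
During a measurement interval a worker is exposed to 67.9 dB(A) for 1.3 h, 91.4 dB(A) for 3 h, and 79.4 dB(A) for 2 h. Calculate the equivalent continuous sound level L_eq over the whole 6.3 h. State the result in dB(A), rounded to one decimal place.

88.4 dB(A)

The energy average is taken in the linear domain: L_eq = 10·log₁₀[(Σ tᵢ·10^(Lᵢ/10))/T], T = 6.3 h.
Σ tᵢ·10^(Lᵢ/10) = 1.3·10^(67.9/10) + 3·10^(91.4/10) + 2·10^(79.4/10) = 4.323e+09.
L_eq = 10·log₁₀(4.323e+09/6.3) = 88.36 dB(A).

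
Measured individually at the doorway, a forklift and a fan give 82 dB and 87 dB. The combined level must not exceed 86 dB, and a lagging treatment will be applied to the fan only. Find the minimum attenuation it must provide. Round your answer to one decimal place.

Everything except the fan sums to 10^(82/10) = 1.585e+08 in linear terms, 82.00 dB.
To meet 86 dB overall, the treated fan may contribute at most 10^(86/10) − 1.585e+08 = 2.396e+08, i.e. 83.80 dB.
So the fan must be reduced from 87 to 83.80 dB: IL = 3.20 dB.

3.2 dB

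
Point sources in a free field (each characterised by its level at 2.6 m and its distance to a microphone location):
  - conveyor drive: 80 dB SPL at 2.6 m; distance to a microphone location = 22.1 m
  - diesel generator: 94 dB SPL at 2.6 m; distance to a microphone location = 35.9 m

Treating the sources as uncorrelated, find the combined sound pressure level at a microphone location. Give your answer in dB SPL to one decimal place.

Apply inverse-square spreading to bring every level to the receiver, then sum 10^(L/10).
conveyor drive: 80 − 20·log₁₀(22.1/2.6) = 80 − 18.59 = 61.41 dB SPL.
diesel generator: 94 − 20·log₁₀(35.9/2.6) = 94 − 22.80 = 71.20 dB SPL.
Σ 10^(L/10) = 1.456e+07 → L_total = 10·log₁₀(1.456e+07) = 71.63 dB SPL.

71.6 dB SPL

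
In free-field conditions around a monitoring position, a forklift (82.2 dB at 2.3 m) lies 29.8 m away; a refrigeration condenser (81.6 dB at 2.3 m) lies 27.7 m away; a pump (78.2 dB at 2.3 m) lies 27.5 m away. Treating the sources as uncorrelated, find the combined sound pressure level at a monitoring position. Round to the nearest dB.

Apply inverse-square spreading to bring every level to the receiver, then sum 10^(L/10).
forklift: 82.2 − 20·log₁₀(29.8/2.3) = 82.2 − 22.25 = 59.95 dB.
refrigeration condenser: 81.6 − 20·log₁₀(27.7/2.3) = 81.6 − 21.62 = 59.98 dB.
pump: 78.2 − 20·log₁₀(27.5/2.3) = 78.2 − 21.55 = 56.65 dB.
Σ 10^(L/10) = 2.447e+06 → L_total = 10·log₁₀(2.447e+06) = 63.89 dB.

64 dB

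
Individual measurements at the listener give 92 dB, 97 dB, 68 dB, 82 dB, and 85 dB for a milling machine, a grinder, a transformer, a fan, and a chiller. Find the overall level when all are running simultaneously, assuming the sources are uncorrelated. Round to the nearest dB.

Incoherent sources combine by intensity addition: L_total = 10·log₁₀(Σ 10^(L_i/10)).
Σ 10^(L/10) = 10^(92/10) + 10^(97/10) + 10^(68/10) + 10^(82/10) + 10^(85/10) = 7.078e+09.
L_total = 10·log₁₀(7.078e+09) = 98.50 dB.

98 dB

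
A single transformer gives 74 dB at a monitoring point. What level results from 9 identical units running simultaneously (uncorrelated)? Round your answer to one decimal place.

With 9 equal, uncorrelated contributions the intensity is 9× that of one unit, giving a rise of 10·log₁₀ 9.
L_total = 74 + 10·log₁₀(9) = 74 + 9.542 = 83.54 dB.

83.5 dB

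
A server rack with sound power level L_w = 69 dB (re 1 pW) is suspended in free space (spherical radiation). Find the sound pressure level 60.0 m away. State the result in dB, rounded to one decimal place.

22.4 dB

The power spreads over a sphere of area 4π·r², so L_p = L_w − 10·log₁₀(4π·r²).
4π·r² = 4.524e+04 m², 10·log₁₀ of that is 46.555 dB.
L_p = 69 − 46.555 = 22.44 dB.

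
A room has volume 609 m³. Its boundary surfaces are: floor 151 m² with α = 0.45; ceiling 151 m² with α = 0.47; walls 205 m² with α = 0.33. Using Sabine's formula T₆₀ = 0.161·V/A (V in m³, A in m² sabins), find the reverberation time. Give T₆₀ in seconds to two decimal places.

A = Σ Sᵢαᵢ = 151·0.45 + 151·0.47 + 205·0.33 = 206.57 m².
T₆₀ = 0.161 × 609 / 206.57 = 0.475 s.

0.47 s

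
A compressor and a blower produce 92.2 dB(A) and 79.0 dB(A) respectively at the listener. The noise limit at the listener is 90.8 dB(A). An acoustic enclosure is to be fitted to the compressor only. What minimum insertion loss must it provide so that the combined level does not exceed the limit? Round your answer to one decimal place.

Fixed contribution from the other source: Σ 10^(L/10) = 10^(79.0/10) = 7.943e+07 (79.00 dB(A)).
To meet 90.8 dB(A) overall, the treated compressor may contribute at most 10^(90.8/10) − 7.943e+07 = 1.123e+09, i.e. 90.50 dB(A).
Required insertion loss = 92.2 − 90.50 = 1.70 dB.

1.7 dB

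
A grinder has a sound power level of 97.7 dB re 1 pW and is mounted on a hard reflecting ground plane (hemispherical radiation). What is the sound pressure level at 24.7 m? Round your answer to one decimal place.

L_p = L_w − 10·log₁₀(2π·r²) with r = 24.7 m.
2π·r² = 3833 m², 10·log₁₀ of that is 35.836 dB.
L_p = 97.7 − 35.836 = 61.86 dB.

61.9 dB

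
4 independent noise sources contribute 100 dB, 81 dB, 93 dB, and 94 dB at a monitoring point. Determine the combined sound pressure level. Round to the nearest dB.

Incoherent sources combine by intensity addition: L_total = 10·log₁₀(Σ 10^(L_i/10)).
Σ 10^(L/10) = 10^(100/10) + 10^(81/10) + 10^(93/10) + 10^(94/10) = 1.463e+10.
L_total = 10·log₁₀(1.463e+10) = 101.65 dB.

102 dB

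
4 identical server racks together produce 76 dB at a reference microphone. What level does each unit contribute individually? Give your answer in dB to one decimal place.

70.0 dB

Dividing the total intensity by 4 lowers the level by 10·log₁₀ 4 = 6.021 dB: L₁ = 76 − 6.021.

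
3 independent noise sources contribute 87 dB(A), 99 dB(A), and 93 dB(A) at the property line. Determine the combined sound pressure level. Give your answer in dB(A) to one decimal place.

Incoherent sources combine by intensity addition: L_total = 10·log₁₀(Σ 10^(L_i/10)).
Σ 10^(L/10) = 10^(87/10) + 10^(99/10) + 10^(93/10) = 1.044e+10.
L_total = 10·log₁₀(1.044e+10) = 100.19 dB(A).

100.2 dB(A)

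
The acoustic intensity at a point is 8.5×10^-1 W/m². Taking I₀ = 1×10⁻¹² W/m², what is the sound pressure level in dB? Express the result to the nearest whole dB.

119 dB

I/I₀ = 8.5×10^-1/10⁻¹² = 8.5×10^11, and L = 10·log₁₀(I/I₀).
L = 10·(0.9294 + 11) = 119.29 dB.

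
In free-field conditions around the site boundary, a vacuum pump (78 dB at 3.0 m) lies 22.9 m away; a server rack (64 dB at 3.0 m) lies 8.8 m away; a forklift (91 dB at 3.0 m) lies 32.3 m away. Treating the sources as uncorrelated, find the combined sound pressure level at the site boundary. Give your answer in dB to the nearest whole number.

Apply inverse-square spreading to bring every level to the receiver, then sum 10^(L/10).
vacuum pump: 78 − 20·log₁₀(22.9/3.0) = 78 − 17.65 = 60.35 dB.
server rack: 64 − 20·log₁₀(8.8/3.0) = 64 − 9.35 = 54.65 dB.
forklift: 91 − 20·log₁₀(32.3/3.0) = 91 − 20.64 = 70.36 dB.
Σ 10^(L/10) = 1.223e+07 → L_total = 10·log₁₀(1.223e+07) = 70.88 dB.

71 dB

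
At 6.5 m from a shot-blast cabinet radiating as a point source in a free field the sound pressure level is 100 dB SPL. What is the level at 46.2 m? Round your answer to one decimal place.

Spherical spreading from a point source gives a 20·log₁₀(r₂/r₁) drop.
L₂ = 100 − 20·log₁₀(46.2/6.5) = 100 − 17.035 = 82.97 dB SPL.

83.0 dB SPL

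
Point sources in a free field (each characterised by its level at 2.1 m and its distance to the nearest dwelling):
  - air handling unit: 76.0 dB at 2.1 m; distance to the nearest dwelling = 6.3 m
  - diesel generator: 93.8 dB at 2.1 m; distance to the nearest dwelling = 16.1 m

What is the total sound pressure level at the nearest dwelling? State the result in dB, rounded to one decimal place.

Propagate each source to the receiver with L = L_ref − 20·log₁₀(r/r_ref), then add intensities.
air handling unit: 76.0 − 20·log₁₀(6.3/2.1) = 76.0 − 9.54 = 66.46 dB.
diesel generator: 93.8 − 20·log₁₀(16.1/2.1) = 93.8 − 17.69 = 76.11 dB.
Σ 10^(L/10) = 4.524e+07 → L_total = 10·log₁₀(4.524e+07) = 76.55 dB.

76.6 dB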